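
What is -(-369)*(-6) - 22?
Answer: -2236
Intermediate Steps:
-(-369)*(-6) - 22 = -41*54 - 22 = -2214 - 22 = -2236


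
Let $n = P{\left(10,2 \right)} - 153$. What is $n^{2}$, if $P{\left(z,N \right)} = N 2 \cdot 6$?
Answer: $16641$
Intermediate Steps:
$P{\left(z,N \right)} = 12 N$ ($P{\left(z,N \right)} = 2 N 6 = 12 N$)
$n = -129$ ($n = 12 \cdot 2 - 153 = 24 - 153 = -129$)
$n^{2} = \left(-129\right)^{2} = 16641$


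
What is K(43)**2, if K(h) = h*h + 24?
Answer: 3508129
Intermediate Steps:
K(h) = 24 + h**2 (K(h) = h**2 + 24 = 24 + h**2)
K(43)**2 = (24 + 43**2)**2 = (24 + 1849)**2 = 1873**2 = 3508129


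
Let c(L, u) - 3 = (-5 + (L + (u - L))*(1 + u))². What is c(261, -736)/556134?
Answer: 146316156014/278067 ≈ 5.2619e+5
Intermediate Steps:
c(L, u) = 3 + (-5 + u*(1 + u))² (c(L, u) = 3 + (-5 + (L + (u - L))*(1 + u))² = 3 + (-5 + u*(1 + u))²)
c(261, -736)/556134 = (3 + (-5 - 736 + (-736)²)²)/556134 = (3 + (-5 - 736 + 541696)²)*(1/556134) = (3 + 540955²)*(1/556134) = (3 + 292632312025)*(1/556134) = 292632312028*(1/556134) = 146316156014/278067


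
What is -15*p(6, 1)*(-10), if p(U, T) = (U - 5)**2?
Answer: 150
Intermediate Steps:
p(U, T) = (-5 + U)**2
-15*p(6, 1)*(-10) = -15*(-5 + 6)**2*(-10) = -15*1**2*(-10) = -15*1*(-10) = -15*(-10) = 150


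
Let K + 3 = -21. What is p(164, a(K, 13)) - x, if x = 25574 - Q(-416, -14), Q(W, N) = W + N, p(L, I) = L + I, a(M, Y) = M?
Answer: -25864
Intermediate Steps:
K = -24 (K = -3 - 21 = -24)
p(L, I) = I + L
Q(W, N) = N + W
x = 26004 (x = 25574 - (-14 - 416) = 25574 - 1*(-430) = 25574 + 430 = 26004)
p(164, a(K, 13)) - x = (-24 + 164) - 1*26004 = 140 - 26004 = -25864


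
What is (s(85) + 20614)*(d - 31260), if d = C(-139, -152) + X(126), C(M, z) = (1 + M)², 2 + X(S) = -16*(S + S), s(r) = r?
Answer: -336358750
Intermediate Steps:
X(S) = -2 - 32*S (X(S) = -2 - 16*(S + S) = -2 - 32*S)
d = 15010 (d = (1 - 139)² + (-2 - 32*126) = (-138)² + (-2 - 4032) = 19044 - 4034 = 15010)
(s(85) + 20614)*(d - 31260) = (85 + 20614)*(15010 - 31260) = 20699*(-16250) = -336358750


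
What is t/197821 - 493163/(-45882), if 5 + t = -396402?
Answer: 79370051849/9076423122 ≈ 8.7446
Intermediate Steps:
t = -396407 (t = -5 - 396402 = -396407)
t/197821 - 493163/(-45882) = -396407/197821 - 493163/(-45882) = -396407*1/197821 - 493163*(-1/45882) = -396407/197821 + 493163/45882 = 79370051849/9076423122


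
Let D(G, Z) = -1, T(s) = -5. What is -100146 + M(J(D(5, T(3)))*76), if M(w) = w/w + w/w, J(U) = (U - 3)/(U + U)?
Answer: -100144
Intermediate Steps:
J(U) = (-3 + U)/(2*U) (J(U) = (-3 + U)/((2*U)) = (-3 + U)*(1/(2*U)) = (-3 + U)/(2*U))
M(w) = 2 (M(w) = 1 + 1 = 2)
-100146 + M(J(D(5, T(3)))*76) = -100146 + 2 = -100144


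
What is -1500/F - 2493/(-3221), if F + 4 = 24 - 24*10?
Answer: 268998/35431 ≈ 7.5922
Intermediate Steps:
F = -220 (F = -4 + (24 - 24*10) = -4 + (24 - 240) = -4 - 216 = -220)
-1500/F - 2493/(-3221) = -1500/(-220) - 2493/(-3221) = -1500*(-1/220) - 2493*(-1/3221) = 75/11 + 2493/3221 = 268998/35431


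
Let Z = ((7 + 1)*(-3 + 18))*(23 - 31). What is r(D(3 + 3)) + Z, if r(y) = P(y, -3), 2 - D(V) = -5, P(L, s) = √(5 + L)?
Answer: -960 + 2*√3 ≈ -956.54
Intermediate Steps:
D(V) = 7 (D(V) = 2 - 1*(-5) = 2 + 5 = 7)
r(y) = √(5 + y)
Z = -960 (Z = (8*15)*(-8) = 120*(-8) = -960)
r(D(3 + 3)) + Z = √(5 + 7) - 960 = √12 - 960 = 2*√3 - 960 = -960 + 2*√3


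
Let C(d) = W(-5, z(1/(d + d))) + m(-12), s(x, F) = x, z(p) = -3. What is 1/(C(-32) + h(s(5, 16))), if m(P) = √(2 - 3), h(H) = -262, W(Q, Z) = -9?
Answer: -271/73442 - I/73442 ≈ -0.00369 - 1.3616e-5*I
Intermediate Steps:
m(P) = I (m(P) = √(-1) = I)
C(d) = -9 + I
1/(C(-32) + h(s(5, 16))) = 1/((-9 + I) - 262) = 1/(-271 + I) = (-271 - I)/73442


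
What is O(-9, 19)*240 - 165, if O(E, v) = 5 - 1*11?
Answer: -1605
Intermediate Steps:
O(E, v) = -6 (O(E, v) = 5 - 11 = -6)
O(-9, 19)*240 - 165 = -6*240 - 165 = -1440 - 165 = -1605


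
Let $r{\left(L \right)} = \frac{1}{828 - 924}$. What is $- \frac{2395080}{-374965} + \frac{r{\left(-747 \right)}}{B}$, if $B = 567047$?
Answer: $\frac{26075960157199}{4082357344416} \approx 6.3875$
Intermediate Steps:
$r{\left(L \right)} = - \frac{1}{96}$ ($r{\left(L \right)} = \frac{1}{-96} = - \frac{1}{96}$)
$- \frac{2395080}{-374965} + \frac{r{\left(-747 \right)}}{B} = - \frac{2395080}{-374965} - \frac{1}{96 \cdot 567047} = \left(-2395080\right) \left(- \frac{1}{374965}\right) - \frac{1}{54436512} = \frac{479016}{74993} - \frac{1}{54436512} = \frac{26075960157199}{4082357344416}$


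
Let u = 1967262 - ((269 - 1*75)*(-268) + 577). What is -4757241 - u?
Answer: -6775918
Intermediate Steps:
u = 2018677 (u = 1967262 - ((269 - 75)*(-268) + 577) = 1967262 - (194*(-268) + 577) = 1967262 - (-51992 + 577) = 1967262 - 1*(-51415) = 1967262 + 51415 = 2018677)
-4757241 - u = -4757241 - 1*2018677 = -4757241 - 2018677 = -6775918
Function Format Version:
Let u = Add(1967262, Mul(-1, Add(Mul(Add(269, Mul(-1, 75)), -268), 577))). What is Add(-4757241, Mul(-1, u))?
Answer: -6775918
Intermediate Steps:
u = 2018677 (u = Add(1967262, Mul(-1, Add(Mul(Add(269, -75), -268), 577))) = Add(1967262, Mul(-1, Add(Mul(194, -268), 577))) = Add(1967262, Mul(-1, Add(-51992, 577))) = Add(1967262, Mul(-1, -51415)) = Add(1967262, 51415) = 2018677)
Add(-4757241, Mul(-1, u)) = Add(-4757241, Mul(-1, 2018677)) = Add(-4757241, -2018677) = -6775918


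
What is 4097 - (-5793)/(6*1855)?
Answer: 15201801/3710 ≈ 4097.5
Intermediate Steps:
4097 - (-5793)/(6*1855) = 4097 - (-5793)/11130 = 4097 - 1*(-1931/3710) = 4097 + 1931/3710 = 15201801/3710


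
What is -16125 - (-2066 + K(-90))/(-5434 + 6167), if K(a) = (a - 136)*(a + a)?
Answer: -11858239/733 ≈ -16178.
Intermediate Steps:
K(a) = 2*a*(-136 + a) (K(a) = (-136 + a)*(2*a) = 2*a*(-136 + a))
-16125 - (-2066 + K(-90))/(-5434 + 6167) = -16125 - (-2066 + 2*(-90)*(-136 - 90))/(-5434 + 6167) = -16125 - (-2066 + 2*(-90)*(-226))/733 = -16125 - (-2066 + 40680)/733 = -16125 - 38614/733 = -11858239/733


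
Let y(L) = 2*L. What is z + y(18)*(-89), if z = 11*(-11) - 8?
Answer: -3333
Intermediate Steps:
z = -129 (z = -121 - 8 = -129)
z + y(18)*(-89) = -129 + (2*18)*(-89) = -129 + 36*(-89) = -129 - 3204 = -3333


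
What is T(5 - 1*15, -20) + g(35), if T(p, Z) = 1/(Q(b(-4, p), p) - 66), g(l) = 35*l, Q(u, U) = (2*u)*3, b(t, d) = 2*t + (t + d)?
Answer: 242549/198 ≈ 1225.0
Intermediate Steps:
b(t, d) = d + 3*t (b(t, d) = 2*t + (d + t) = d + 3*t)
Q(u, U) = 6*u
T(p, Z) = 1/(-138 + 6*p) (T(p, Z) = 1/(6*(p + 3*(-4)) - 66) = 1/(6*(p - 12) - 66) = 1/(6*(-12 + p) - 66) = 1/((-72 + 6*p) - 66) = 1/(-138 + 6*p))
T(5 - 1*15, -20) + g(35) = 1/(6*(-23 + (5 - 1*15))) + 35*35 = 1/(6*(-23 + (5 - 15))) + 1225 = 1/(6*(-23 - 10)) + 1225 = (⅙)/(-33) + 1225 = (⅙)*(-1/33) + 1225 = -1/198 + 1225 = 242549/198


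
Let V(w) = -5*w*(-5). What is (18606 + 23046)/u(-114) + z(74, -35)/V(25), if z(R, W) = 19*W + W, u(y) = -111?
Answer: -348136/925 ≈ -376.36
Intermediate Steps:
V(w) = 25*w
z(R, W) = 20*W
(18606 + 23046)/u(-114) + z(74, -35)/V(25) = (18606 + 23046)/(-111) + (20*(-35))/((25*25)) = 41652*(-1/111) - 700/625 = -13884/37 - 700*1/625 = -13884/37 - 28/25 = -348136/925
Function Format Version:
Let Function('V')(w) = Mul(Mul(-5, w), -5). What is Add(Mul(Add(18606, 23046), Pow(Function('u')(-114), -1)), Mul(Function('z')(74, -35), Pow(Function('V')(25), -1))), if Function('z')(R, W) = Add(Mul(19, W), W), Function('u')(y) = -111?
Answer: Rational(-348136, 925) ≈ -376.36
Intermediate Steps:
Function('V')(w) = Mul(25, w)
Function('z')(R, W) = Mul(20, W)
Add(Mul(Add(18606, 23046), Pow(Function('u')(-114), -1)), Mul(Function('z')(74, -35), Pow(Function('V')(25), -1))) = Add(Mul(Add(18606, 23046), Pow(-111, -1)), Mul(Mul(20, -35), Pow(Mul(25, 25), -1))) = Add(Mul(41652, Rational(-1, 111)), Mul(-700, Pow(625, -1))) = Add(Rational(-13884, 37), Mul(-700, Rational(1, 625))) = Add(Rational(-13884, 37), Rational(-28, 25)) = Rational(-348136, 925)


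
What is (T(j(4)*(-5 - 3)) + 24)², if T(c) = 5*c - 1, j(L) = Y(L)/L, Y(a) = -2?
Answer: 1849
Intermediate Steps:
j(L) = -2/L
T(c) = -1 + 5*c
(T(j(4)*(-5 - 3)) + 24)² = ((-1 + 5*((-2/4)*(-5 - 3))) + 24)² = ((-1 + 5*(-2*¼*(-8))) + 24)² = ((-1 + 5*(-½*(-8))) + 24)² = ((-1 + 5*4) + 24)² = ((-1 + 20) + 24)² = (19 + 24)² = 43² = 1849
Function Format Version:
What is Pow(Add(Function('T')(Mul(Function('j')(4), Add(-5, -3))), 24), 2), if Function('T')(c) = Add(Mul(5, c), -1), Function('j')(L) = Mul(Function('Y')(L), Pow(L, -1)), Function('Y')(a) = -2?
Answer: 1849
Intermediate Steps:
Function('j')(L) = Mul(-2, Pow(L, -1))
Function('T')(c) = Add(-1, Mul(5, c))
Pow(Add(Function('T')(Mul(Function('j')(4), Add(-5, -3))), 24), 2) = Pow(Add(Add(-1, Mul(5, Mul(Mul(-2, Pow(4, -1)), Add(-5, -3)))), 24), 2) = Pow(Add(Add(-1, Mul(5, Mul(Mul(-2, Rational(1, 4)), -8))), 24), 2) = Pow(Add(Add(-1, Mul(5, Mul(Rational(-1, 2), -8))), 24), 2) = Pow(Add(Add(-1, Mul(5, 4)), 24), 2) = Pow(Add(Add(-1, 20), 24), 2) = Pow(Add(19, 24), 2) = Pow(43, 2) = 1849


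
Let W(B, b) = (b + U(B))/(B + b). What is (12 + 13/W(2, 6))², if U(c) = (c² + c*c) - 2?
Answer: 3844/9 ≈ 427.11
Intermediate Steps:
U(c) = -2 + 2*c² (U(c) = (c² + c²) - 2 = 2*c² - 2 = -2 + 2*c²)
W(B, b) = (-2 + b + 2*B²)/(B + b) (W(B, b) = (b + (-2 + 2*B²))/(B + b) = (-2 + b + 2*B²)/(B + b))
(12 + 13/W(2, 6))² = (12 + 13/(((-2 + 6 + 2*2²)/(2 + 6))))² = (12 + 13/(((-2 + 6 + 2*4)/8)))² = (12 + 13/(((-2 + 6 + 8)/8)))² = (12 + 13/(((⅛)*12)))² = (12 + 13/(3/2))² = (12 + 13*(⅔))² = (12 + 26/3)² = (62/3)² = 3844/9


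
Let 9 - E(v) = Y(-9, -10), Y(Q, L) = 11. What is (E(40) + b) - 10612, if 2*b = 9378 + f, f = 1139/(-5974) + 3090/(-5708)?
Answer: -25256570392/4262449 ≈ -5925.4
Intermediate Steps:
E(v) = -2 (E(v) = 9 - 1*11 = 9 - 11 = -2)
f = -3120134/4262449 (f = 1139*(-1/5974) + 3090*(-1/5708) = -1139/5974 - 1545/2854 = -3120134/4262449 ≈ -0.73201)
b = 19985063294/4262449 (b = (9378 - 3120134/4262449)/2 = (½)*(39970126588/4262449) = 19985063294/4262449 ≈ 4688.6)
(E(40) + b) - 10612 = (-2 + 19985063294/4262449) - 10612 = 19976538396/4262449 - 10612 = -25256570392/4262449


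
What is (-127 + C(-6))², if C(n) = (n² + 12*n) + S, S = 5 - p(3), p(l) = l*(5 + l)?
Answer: 33124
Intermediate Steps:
S = -19 (S = 5 - 3*(5 + 3) = 5 - 3*8 = 5 - 1*24 = 5 - 24 = -19)
C(n) = -19 + n² + 12*n (C(n) = (n² + 12*n) - 19 = -19 + n² + 12*n)
(-127 + C(-6))² = (-127 + (-19 + (-6)² + 12*(-6)))² = (-127 + (-19 + 36 - 72))² = (-127 - 55)² = (-182)² = 33124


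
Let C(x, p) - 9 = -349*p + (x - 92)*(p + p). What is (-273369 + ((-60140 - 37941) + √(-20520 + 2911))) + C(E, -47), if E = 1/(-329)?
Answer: -2424728/7 + I*√17609 ≈ -3.4639e+5 + 132.7*I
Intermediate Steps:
E = -1/329 ≈ -0.0030395
C(x, p) = 9 - 349*p + 2*p*(-92 + x) (C(x, p) = 9 + (-349*p + (x - 92)*(p + p)) = 9 + (-349*p + (-92 + x)*(2*p)) = 9 + (-349*p + 2*p*(-92 + x)) = 9 - 349*p + 2*p*(-92 + x))
(-273369 + ((-60140 - 37941) + √(-20520 + 2911))) + C(E, -47) = (-273369 + ((-60140 - 37941) + √(-20520 + 2911))) + (9 - 533*(-47) + 2*(-47)*(-1/329)) = (-273369 + (-98081 + √(-17609))) + (9 + 25051 + 2/7) = (-273369 + (-98081 + I*√17609)) + 175422/7 = (-371450 + I*√17609) + 175422/7 = -2424728/7 + I*√17609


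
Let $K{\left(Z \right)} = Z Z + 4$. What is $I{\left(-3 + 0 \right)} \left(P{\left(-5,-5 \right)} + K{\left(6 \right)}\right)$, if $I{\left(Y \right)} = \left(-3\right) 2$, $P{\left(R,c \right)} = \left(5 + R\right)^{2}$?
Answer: $-240$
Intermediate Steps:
$K{\left(Z \right)} = 4 + Z^{2}$ ($K{\left(Z \right)} = Z^{2} + 4 = 4 + Z^{2}$)
$I{\left(Y \right)} = -6$
$I{\left(-3 + 0 \right)} \left(P{\left(-5,-5 \right)} + K{\left(6 \right)}\right) = - 6 \left(\left(5 - 5\right)^{2} + \left(4 + 6^{2}\right)\right) = - 6 \left(0^{2} + \left(4 + 36\right)\right) = - 6 \left(0 + 40\right) = \left(-6\right) 40 = -240$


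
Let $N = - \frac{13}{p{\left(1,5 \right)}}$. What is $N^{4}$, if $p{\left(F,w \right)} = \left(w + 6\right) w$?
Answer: $\frac{28561}{9150625} \approx 0.0031212$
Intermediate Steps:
$p{\left(F,w \right)} = w \left(6 + w\right)$ ($p{\left(F,w \right)} = \left(6 + w\right) w = w \left(6 + w\right)$)
$N = - \frac{13}{55}$ ($N = - \frac{13}{5 \left(6 + 5\right)} = - \frac{13}{5 \cdot 11} = - \frac{13}{55} \approx -0.23636$)
$N^{4} = \left(- \frac{13}{55}\right)^{4} = \frac{28561}{9150625}$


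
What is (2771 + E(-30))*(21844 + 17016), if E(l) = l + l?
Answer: 105349460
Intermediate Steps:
E(l) = 2*l
(2771 + E(-30))*(21844 + 17016) = (2771 + 2*(-30))*(21844 + 17016) = (2771 - 60)*38860 = 2711*38860 = 105349460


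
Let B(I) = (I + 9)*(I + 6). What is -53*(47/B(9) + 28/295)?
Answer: -45421/3186 ≈ -14.256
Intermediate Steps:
B(I) = (6 + I)*(9 + I) (B(I) = (9 + I)*(6 + I) = (6 + I)*(9 + I))
-53*(47/B(9) + 28/295) = -53*(47/(54 + 9² + 15*9) + 28/295) = -53*(47/(54 + 81 + 135) + 28*(1/295)) = -53*(47/270 + 28/295) = -53*857/3186 = -45421/3186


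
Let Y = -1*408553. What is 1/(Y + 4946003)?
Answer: 1/4537450 ≈ 2.2039e-7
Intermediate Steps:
Y = -408553
1/(Y + 4946003) = 1/(-408553 + 4946003) = 1/4537450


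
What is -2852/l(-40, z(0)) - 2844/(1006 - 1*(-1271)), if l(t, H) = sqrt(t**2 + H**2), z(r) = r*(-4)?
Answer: -183549/2530 ≈ -72.549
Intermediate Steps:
z(r) = -4*r
l(t, H) = sqrt(H**2 + t**2)
-2852/l(-40, z(0)) - 2844/(1006 - 1*(-1271)) = -2852/sqrt((-4*0)**2 + (-40)**2) - 2844/(1006 - 1*(-1271)) = -2852/sqrt(0**2 + 1600) - 2844/(1006 + 1271) = -2852/sqrt(0 + 1600) - 2844/2277 = -2852/(sqrt(1600)) - 2844*1/2277 = -2852/40 - 316/253 = -2852*1/40 - 316/253 = -713/10 - 316/253 = -183549/2530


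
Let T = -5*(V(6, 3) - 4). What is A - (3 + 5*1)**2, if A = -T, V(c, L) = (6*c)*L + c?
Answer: 486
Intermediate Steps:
V(c, L) = c + 6*L*c (V(c, L) = 6*L*c + c = c + 6*L*c)
T = -550 (T = -5*(6*(1 + 6*3) - 4) = -5*(6*(1 + 18) - 4) = -5*(6*19 - 4) = -5*(114 - 4) = -5*110 = -550)
A = 550 (A = -1*(-550) = 550)
A - (3 + 5*1)**2 = 550 - (3 + 5*1)**2 = 550 - (3 + 5)**2 = 550 - 1*8**2 = 550 - 1*64 = 550 - 64 = 486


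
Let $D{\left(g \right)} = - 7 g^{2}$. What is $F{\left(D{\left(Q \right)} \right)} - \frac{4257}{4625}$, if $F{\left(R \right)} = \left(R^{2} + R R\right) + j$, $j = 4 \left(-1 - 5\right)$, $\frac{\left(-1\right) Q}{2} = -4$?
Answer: $\frac{1856396743}{4625} \approx 4.0138 \cdot 10^{5}$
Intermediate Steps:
$Q = 8$ ($Q = \left(-2\right) \left(-4\right) = 8$)
$j = -24$ ($j = 4 \left(-6\right) = -24$)
$F{\left(R \right)} = -24 + 2 R^{2}$ ($F{\left(R \right)} = \left(R^{2} + R R\right) - 24 = \left(R^{2} + R^{2}\right) - 24 = 2 R^{2} - 24 = -24 + 2 R^{2}$)
$F{\left(D{\left(Q \right)} \right)} - \frac{4257}{4625} = \left(-24 + 2 \left(- 7 \cdot 8^{2}\right)^{2}\right) - \frac{4257}{4625} = \left(-24 + 2 \left(\left(-7\right) 64\right)^{2}\right) - \frac{4257}{4625} = \left(-24 + 2 \left(-448\right)^{2}\right) - \frac{4257}{4625} = \left(-24 + 2 \cdot 200704\right) - \frac{4257}{4625} = \left(-24 + 401408\right) - \frac{4257}{4625} = 401384 - \frac{4257}{4625} = \frac{1856396743}{4625}$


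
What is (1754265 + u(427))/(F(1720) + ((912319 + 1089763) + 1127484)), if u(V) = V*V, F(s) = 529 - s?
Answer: 1936594/3128375 ≈ 0.61904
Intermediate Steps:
u(V) = V²
(1754265 + u(427))/(F(1720) + ((912319 + 1089763) + 1127484)) = (1754265 + 427²)/((529 - 1*1720) + ((912319 + 1089763) + 1127484)) = (1754265 + 182329)/((529 - 1720) + (2002082 + 1127484)) = 1936594/(-1191 + 3129566) = 1936594/3128375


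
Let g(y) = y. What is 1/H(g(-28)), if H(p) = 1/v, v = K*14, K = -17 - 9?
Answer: -364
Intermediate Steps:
K = -26
v = -364 (v = -26*14 = -364)
H(p) = -1/364 (H(p) = 1/(-364) = -1/364)
1/H(g(-28)) = 1/(-1/364) = -364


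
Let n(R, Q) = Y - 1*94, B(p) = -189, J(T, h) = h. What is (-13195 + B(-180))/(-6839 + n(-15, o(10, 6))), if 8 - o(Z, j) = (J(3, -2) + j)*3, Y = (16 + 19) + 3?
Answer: 1912/985 ≈ 1.9411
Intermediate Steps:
Y = 38 (Y = 35 + 3 = 38)
o(Z, j) = 14 - 3*j (o(Z, j) = 8 - (-2 + j)*3 = 8 - (-6 + 3*j) = 8 + (6 - 3*j) = 14 - 3*j)
n(R, Q) = -56 (n(R, Q) = 38 - 1*94 = 38 - 94 = -56)
(-13195 + B(-180))/(-6839 + n(-15, o(10, 6))) = (-13195 - 189)/(-6839 - 56) = -13384/(-6895) = -13384*(-1/6895) = 1912/985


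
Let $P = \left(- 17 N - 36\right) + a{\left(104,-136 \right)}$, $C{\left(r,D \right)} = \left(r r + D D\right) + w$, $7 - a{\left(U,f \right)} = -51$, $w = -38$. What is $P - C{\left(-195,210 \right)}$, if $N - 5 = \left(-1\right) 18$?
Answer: $-81844$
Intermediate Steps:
$a{\left(U,f \right)} = 58$ ($a{\left(U,f \right)} = 7 - -51 = 7 + 51 = 58$)
$N = -13$ ($N = 5 - 18 = -13$)
$C{\left(r,D \right)} = -38 + D^{2} + r^{2}$ ($C{\left(r,D \right)} = \left(r r + D D\right) - 38 = \left(r^{2} + D^{2}\right) - 38 = \left(D^{2} + r^{2}\right) - 38 = -38 + D^{2} + r^{2}$)
$P = 243$ ($P = \left(\left(-17\right) \left(-13\right) - 36\right) + 58 = \left(221 - 36\right) + 58 = 185 + 58 = 243$)
$P - C{\left(-195,210 \right)} = 243 - \left(-38 + 210^{2} + \left(-195\right)^{2}\right) = 243 - \left(-38 + 44100 + 38025\right) = 243 - 82087 = -81844$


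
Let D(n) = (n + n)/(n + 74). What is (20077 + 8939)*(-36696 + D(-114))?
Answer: -5323028724/5 ≈ -1.0646e+9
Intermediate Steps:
D(n) = 2*n/(74 + n) (D(n) = (2*n)/(74 + n) = 2*n/(74 + n))
(20077 + 8939)*(-36696 + D(-114)) = (20077 + 8939)*(-36696 + 2*(-114)/(74 - 114)) = 29016*(-36696 + 2*(-114)/(-40)) = 29016*(-36696 + 2*(-114)*(-1/40)) = 29016*(-36696 + 57/10) = 29016*(-366903/10) = -5323028724/5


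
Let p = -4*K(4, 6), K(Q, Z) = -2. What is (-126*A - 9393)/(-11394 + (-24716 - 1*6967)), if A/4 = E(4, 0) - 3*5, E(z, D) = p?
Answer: 1955/14359 ≈ 0.13615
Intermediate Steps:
p = 8 (p = -4*(-2) = 8)
E(z, D) = 8
A = -28 (A = 4*(8 - 3*5) = 4*(8 - 15) = 4*(-7) = -28)
(-126*A - 9393)/(-11394 + (-24716 - 1*6967)) = (-126*(-28) - 9393)/(-11394 + (-24716 - 1*6967)) = (3528 - 9393)/(-11394 + (-24716 - 6967)) = -5865/(-11394 - 31683) = -5865/(-43077) = -5865*(-1/43077) = 1955/14359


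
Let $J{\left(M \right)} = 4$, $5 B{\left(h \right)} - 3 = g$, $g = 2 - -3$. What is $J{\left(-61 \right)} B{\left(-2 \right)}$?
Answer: $\frac{32}{5} \approx 6.4$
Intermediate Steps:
$g = 5$ ($g = 2 + 3 = 5$)
$B{\left(h \right)} = \frac{8}{5}$ ($B{\left(h \right)} = \frac{3}{5} + \frac{1}{5} \cdot 5 = \frac{3}{5} + 1 = \frac{8}{5}$)
$J{\left(-61 \right)} B{\left(-2 \right)} = 4 \cdot \frac{8}{5} = \frac{32}{5}$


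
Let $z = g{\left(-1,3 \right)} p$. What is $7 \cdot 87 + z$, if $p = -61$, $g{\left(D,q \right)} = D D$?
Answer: $548$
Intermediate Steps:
$g{\left(D,q \right)} = D^{2}$
$z = -61$ ($z = \left(-1\right)^{2} \left(-61\right) = 1 \left(-61\right) = -61$)
$7 \cdot 87 + z = 7 \cdot 87 - 61 = 609 - 61 = 548$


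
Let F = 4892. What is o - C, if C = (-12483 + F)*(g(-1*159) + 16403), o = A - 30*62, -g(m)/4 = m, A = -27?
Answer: 129341162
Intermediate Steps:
g(m) = -4*m
o = -1887 (o = -27 - 30*62 = -27 - 1860 = -1887)
C = -129343049 (C = (-12483 + 4892)*(-(-4)*159 + 16403) = -7591*(-4*(-159) + 16403) = -7591*(636 + 16403) = -7591*17039 = -129343049)
o - C = -1887 - 1*(-129343049) = -1887 + 129343049 = 129341162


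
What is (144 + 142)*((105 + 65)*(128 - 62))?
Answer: 3208920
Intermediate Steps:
(144 + 142)*((105 + 65)*(128 - 62)) = 286*(170*66) = 286*11220 = 3208920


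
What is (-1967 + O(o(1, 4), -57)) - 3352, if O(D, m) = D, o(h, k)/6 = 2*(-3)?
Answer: -5355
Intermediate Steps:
o(h, k) = -36 (o(h, k) = 6*(2*(-3)) = 6*(-6) = -36)
(-1967 + O(o(1, 4), -57)) - 3352 = (-1967 - 36) - 3352 = -2003 - 3352 = -5355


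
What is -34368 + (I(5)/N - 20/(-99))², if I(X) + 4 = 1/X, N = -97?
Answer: -79233235533239/2305440225 ≈ -34368.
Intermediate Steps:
I(X) = -4 + 1/X
-34368 + (I(5)/N - 20/(-99))² = -34368 + ((-4 + 1/5)/(-97) - 20/(-99))² = -34368 + ((-4 + ⅕)*(-1/97) - 20*(-1/99))² = -34368 + (-19/5*(-1/97) + 20/99)² = -34368 + (19/485 + 20/99)² = -34368 + (11581/48015)² = -34368 + 134119561/2305440225 = -79233235533239/2305440225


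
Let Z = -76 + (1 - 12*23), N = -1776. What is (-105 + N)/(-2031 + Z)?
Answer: 627/794 ≈ 0.78967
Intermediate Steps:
Z = -351 (Z = -76 + (1 - 276) = -76 - 275 = -351)
(-105 + N)/(-2031 + Z) = (-105 - 1776)/(-2031 - 351) = -1881/(-2382) = -1881*(-1/2382) = 627/794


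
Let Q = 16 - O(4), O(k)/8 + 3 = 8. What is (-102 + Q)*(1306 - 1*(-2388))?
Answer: -465444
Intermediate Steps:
O(k) = 40 (O(k) = -24 + 8*8 = -24 + 64 = 40)
Q = -24 (Q = 16 - 1*40 = 16 - 40 = -24)
(-102 + Q)*(1306 - 1*(-2388)) = (-102 - 24)*(1306 - 1*(-2388)) = -126*(1306 + 2388) = -126*3694 = -465444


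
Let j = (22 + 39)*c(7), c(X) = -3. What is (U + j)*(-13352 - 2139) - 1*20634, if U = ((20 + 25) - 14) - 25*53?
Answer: 22859573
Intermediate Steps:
U = -1294 (U = (45 - 14) - 1325 = 31 - 1325 = -1294)
j = -183 (j = (22 + 39)*(-3) = 61*(-3) = -183)
(U + j)*(-13352 - 2139) - 1*20634 = (-1294 - 183)*(-13352 - 2139) - 1*20634 = -1477*(-15491) - 20634 = 22880207 - 20634 = 22859573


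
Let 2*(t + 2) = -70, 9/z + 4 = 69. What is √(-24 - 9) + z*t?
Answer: -333/65 + I*√33 ≈ -5.1231 + 5.7446*I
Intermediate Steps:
z = 9/65 (z = 9/(-4 + 69) = 9/65 ≈ 0.13846)
t = -37 (t = -2 + (½)*(-70) = -2 - 35 = -37)
√(-24 - 9) + z*t = √(-24 - 9) + (9/65)*(-37) = √(-33) - 333/65 = I*√33 - 333/65 = -333/65 + I*√33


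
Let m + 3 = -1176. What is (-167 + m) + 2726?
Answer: 1380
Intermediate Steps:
m = -1179 (m = -3 - 1176 = -1179)
(-167 + m) + 2726 = (-167 - 1179) + 2726 = -1346 + 2726 = 1380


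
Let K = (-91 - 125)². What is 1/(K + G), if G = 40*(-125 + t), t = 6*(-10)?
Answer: 1/39256 ≈ 2.5474e-5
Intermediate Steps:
t = -60
G = -7400 (G = 40*(-125 - 60) = 40*(-185) = -7400)
K = 46656 (K = (-216)² = 46656)
1/(K + G) = 1/(46656 - 7400) = 1/39256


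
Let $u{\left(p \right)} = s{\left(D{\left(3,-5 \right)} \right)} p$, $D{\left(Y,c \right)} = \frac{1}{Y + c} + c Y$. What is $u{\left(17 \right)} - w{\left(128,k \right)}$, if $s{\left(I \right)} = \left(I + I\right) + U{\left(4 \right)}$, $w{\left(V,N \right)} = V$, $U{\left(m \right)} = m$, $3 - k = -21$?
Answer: $-587$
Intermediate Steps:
$k = 24$ ($k = 3 - -21 = 3 + 21 = 24$)
$D{\left(Y,c \right)} = \frac{1}{Y + c} + Y c$
$s{\left(I \right)} = 4 + 2 I$ ($s{\left(I \right)} = \left(I + I\right) + 4 = 2 I + 4 = 4 + 2 I$)
$u{\left(p \right)} = - 27 p$ ($u{\left(p \right)} = \left(4 + 2 \frac{1 + 3 \left(-5\right)^{2} - 5 \cdot 3^{2}}{3 - 5}\right) p = \left(4 + 2 \frac{1 + 3 \cdot 25 - 45}{-2}\right) p = \left(4 + 2 \left(- \frac{1 + 75 - 45}{2}\right)\right) p = \left(4 + 2 \left(\left(- \frac{1}{2}\right) 31\right)\right) p = \left(4 + 2 \left(- \frac{31}{2}\right)\right) p = \left(4 - 31\right) p = - 27 p$)
$u{\left(17 \right)} - w{\left(128,k \right)} = \left(-27\right) 17 - 128 = -459 - 128 = -587$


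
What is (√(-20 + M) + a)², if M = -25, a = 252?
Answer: 63459 + 1512*I*√5 ≈ 63459.0 + 3380.9*I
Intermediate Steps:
(√(-20 + M) + a)² = (√(-20 - 25) + 252)² = (√(-45) + 252)² = (3*I*√5 + 252)² = (252 + 3*I*√5)²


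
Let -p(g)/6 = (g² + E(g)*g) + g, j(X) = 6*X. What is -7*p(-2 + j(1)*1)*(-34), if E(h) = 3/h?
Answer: -32844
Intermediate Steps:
p(g) = -18 - 6*g - 6*g² (p(g) = -6*((g² + (3/g)*g) + g) = -6*((g² + 3) + g) = -6*((3 + g²) + g) = -6*(3 + g + g²) = -18 - 6*g - 6*g²)
-7*p(-2 + j(1)*1)*(-34) = -7*(-18 - 6*(-2 + (6*1)*1)*(1 + (-2 + (6*1)*1)))*(-34) = -7*(-18 - 6*(-2 + 6*1)*(1 + (-2 + 6*1)))*(-34) = -7*(-18 - 6*(-2 + 6)*(1 + (-2 + 6)))*(-34) = -7*(-18 - 6*4*(1 + 4))*(-34) = -7*(-18 - 6*4*5)*(-34) = -7*(-18 - 120)*(-34) = -7*(-138)*(-34) = 966*(-34) = -32844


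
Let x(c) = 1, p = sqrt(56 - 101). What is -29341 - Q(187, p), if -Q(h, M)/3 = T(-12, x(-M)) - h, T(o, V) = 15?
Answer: -29857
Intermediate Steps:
p = 3*I*sqrt(5) (p = sqrt(-45) = 3*I*sqrt(5) ≈ 6.7082*I)
Q(h, M) = -45 + 3*h (Q(h, M) = -3*(15 - h) = -45 + 3*h)
-29341 - Q(187, p) = -29341 - (-45 + 3*187) = -29341 - (-45 + 561) = -29341 - 1*516 = -29341 - 516 = -29857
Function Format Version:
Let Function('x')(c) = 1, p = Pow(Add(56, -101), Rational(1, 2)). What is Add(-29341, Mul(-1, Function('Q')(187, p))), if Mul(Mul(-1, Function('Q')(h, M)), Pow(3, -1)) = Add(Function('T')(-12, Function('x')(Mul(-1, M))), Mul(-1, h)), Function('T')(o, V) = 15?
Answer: -29857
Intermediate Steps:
p = Mul(3, I, Pow(5, Rational(1, 2))) (p = Pow(-45, Rational(1, 2)) = Mul(3, I, Pow(5, Rational(1, 2))) ≈ Mul(6.7082, I))
Function('Q')(h, M) = Add(-45, Mul(3, h)) (Function('Q')(h, M) = Mul(-3, Add(15, Mul(-1, h))) = Add(-45, Mul(3, h)))
Add(-29341, Mul(-1, Function('Q')(187, p))) = Add(-29341, Mul(-1, Add(-45, Mul(3, 187)))) = Add(-29341, Mul(-1, Add(-45, 561))) = Add(-29341, Mul(-1, 516)) = Add(-29341, -516) = -29857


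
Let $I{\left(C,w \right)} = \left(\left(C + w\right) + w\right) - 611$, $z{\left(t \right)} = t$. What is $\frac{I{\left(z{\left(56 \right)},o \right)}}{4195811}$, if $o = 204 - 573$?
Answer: $- \frac{1293}{4195811} \approx -0.00030816$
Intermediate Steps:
$o = -369$
$I{\left(C,w \right)} = -611 + C + 2 w$ ($I{\left(C,w \right)} = \left(C + 2 w\right) - 611 = -611 + C + 2 w$)
$\frac{I{\left(z{\left(56 \right)},o \right)}}{4195811} = \frac{-611 + 56 + 2 \left(-369\right)}{4195811} = \left(-611 + 56 - 738\right) \frac{1}{4195811} = \left(-1293\right) \frac{1}{4195811} = - \frac{1293}{4195811}$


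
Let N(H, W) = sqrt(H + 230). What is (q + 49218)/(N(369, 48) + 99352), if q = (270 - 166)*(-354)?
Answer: 1232163504/9870819305 - 12402*sqrt(599)/9870819305 ≈ 0.12480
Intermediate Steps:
q = -36816 (q = 104*(-354) = -36816)
N(H, W) = sqrt(230 + H)
(q + 49218)/(N(369, 48) + 99352) = (-36816 + 49218)/(sqrt(230 + 369) + 99352) = 12402/(sqrt(599) + 99352) = 12402/(99352 + sqrt(599))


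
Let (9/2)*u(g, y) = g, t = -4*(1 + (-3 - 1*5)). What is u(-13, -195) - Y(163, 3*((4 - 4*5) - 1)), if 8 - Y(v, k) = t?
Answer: 154/9 ≈ 17.111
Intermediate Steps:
t = 28 (t = -4*(1 + (-3 - 5)) = -4*(1 - 8) = -4*(-7) = 28)
Y(v, k) = -20 (Y(v, k) = 8 - 1*28 = 8 - 28 = -20)
u(g, y) = 2*g/9
u(-13, -195) - Y(163, 3*((4 - 4*5) - 1)) = (2/9)*(-13) - 1*(-20) = -26/9 + 20 = 154/9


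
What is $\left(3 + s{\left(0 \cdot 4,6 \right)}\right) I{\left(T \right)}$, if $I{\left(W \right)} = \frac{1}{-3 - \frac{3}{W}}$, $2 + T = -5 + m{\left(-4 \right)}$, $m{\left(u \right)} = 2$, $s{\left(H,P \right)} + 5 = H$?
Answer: $\frac{5}{6} \approx 0.83333$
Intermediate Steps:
$s{\left(H,P \right)} = -5 + H$
$T = -5$ ($T = -2 + \left(-5 + 2\right) = -2 - 3 = -5$)
$\left(3 + s{\left(0 \cdot 4,6 \right)}\right) I{\left(T \right)} = \left(3 + \left(-5 + 0 \cdot 4\right)\right) \left(\left(-1\right) \left(-5\right) \frac{1}{3 + 3 \left(-5\right)}\right) = \left(3 + \left(-5 + 0\right)\right) \left(\left(-1\right) \left(-5\right) \frac{1}{3 - 15}\right) = \left(3 - 5\right) \left(\left(-1\right) \left(-5\right) \frac{1}{-12}\right) = - 2 \left(\left(-1\right) \left(-5\right) \left(- \frac{1}{12}\right)\right) = \left(-2\right) \left(- \frac{5}{12}\right) = \frac{5}{6}$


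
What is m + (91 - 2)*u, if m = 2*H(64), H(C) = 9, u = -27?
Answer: -2385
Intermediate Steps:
m = 18 (m = 2*9 = 18)
m + (91 - 2)*u = 18 + (91 - 2)*(-27) = 18 + 89*(-27) = 18 - 2403 = -2385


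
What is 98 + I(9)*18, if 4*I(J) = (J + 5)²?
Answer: 980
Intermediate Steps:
I(J) = (5 + J)²/4 (I(J) = (J + 5)²/4 = (5 + J)²/4)
98 + I(9)*18 = 98 + ((5 + 9)²/4)*18 = 98 + ((¼)*14²)*18 = 98 + ((¼)*196)*18 = 98 + 49*18 = 98 + 882 = 980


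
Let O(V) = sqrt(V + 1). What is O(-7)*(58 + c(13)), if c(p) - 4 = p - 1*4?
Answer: 71*I*sqrt(6) ≈ 173.91*I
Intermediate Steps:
c(p) = p (c(p) = 4 + (p - 1*4) = 4 + (p - 4) = 4 + (-4 + p) = p)
O(V) = sqrt(1 + V)
O(-7)*(58 + c(13)) = sqrt(1 - 7)*(58 + 13) = sqrt(-6)*71 = (I*sqrt(6))*71 = 71*I*sqrt(6)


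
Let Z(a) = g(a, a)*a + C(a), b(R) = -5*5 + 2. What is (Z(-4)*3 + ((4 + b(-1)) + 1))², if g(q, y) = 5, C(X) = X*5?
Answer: 19044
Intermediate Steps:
C(X) = 5*X
b(R) = -23 (b(R) = -25 + 2 = -23)
Z(a) = 10*a (Z(a) = 5*a + 5*a = 10*a)
(Z(-4)*3 + ((4 + b(-1)) + 1))² = ((10*(-4))*3 + ((4 - 23) + 1))² = (-40*3 + (-19 + 1))² = (-120 - 18)² = (-138)² = 19044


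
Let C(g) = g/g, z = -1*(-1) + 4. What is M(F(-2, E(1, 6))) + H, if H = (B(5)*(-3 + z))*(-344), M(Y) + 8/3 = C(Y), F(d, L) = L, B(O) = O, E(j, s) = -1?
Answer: -10325/3 ≈ -3441.7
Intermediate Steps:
z = 5 (z = 1 + 4 = 5)
C(g) = 1
M(Y) = -5/3 (M(Y) = -8/3 + 1 = -5/3)
H = -3440 (H = (5*(-3 + 5))*(-344) = (5*2)*(-344) = 10*(-344) = -3440)
M(F(-2, E(1, 6))) + H = -5/3 - 3440 = -10325/3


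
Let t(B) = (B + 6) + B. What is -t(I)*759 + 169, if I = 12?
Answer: -22601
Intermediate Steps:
t(B) = 6 + 2*B (t(B) = (6 + B) + B = 6 + 2*B)
-t(I)*759 + 169 = -(6 + 2*12)*759 + 169 = -(6 + 24)*759 + 169 = -1*30*759 + 169 = -30*759 + 169 = -22770 + 169 = -22601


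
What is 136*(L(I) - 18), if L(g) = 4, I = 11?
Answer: -1904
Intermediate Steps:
136*(L(I) - 18) = 136*(4 - 18) = 136*(-14) = -1904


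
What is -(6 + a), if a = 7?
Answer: -13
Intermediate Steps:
-(6 + a) = -(6 + 7) = -1*13 = -13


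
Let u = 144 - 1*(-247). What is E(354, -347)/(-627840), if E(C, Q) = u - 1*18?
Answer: -373/627840 ≈ -0.00059410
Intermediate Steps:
u = 391 (u = 144 + 247 = 391)
E(C, Q) = 373 (E(C, Q) = 391 - 1*18 = 391 - 18 = 373)
E(354, -347)/(-627840) = 373/(-627840) = 373*(-1/627840) = -373/627840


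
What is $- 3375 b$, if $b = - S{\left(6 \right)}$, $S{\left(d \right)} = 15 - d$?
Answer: $30375$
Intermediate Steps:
$b = -9$ ($b = - (15 - 6) = \left(-1\right) 9 = -9$)
$- 3375 b = \left(-3375\right) \left(-9\right) = 30375$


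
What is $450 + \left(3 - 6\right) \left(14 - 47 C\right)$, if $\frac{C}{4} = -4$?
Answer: $-1848$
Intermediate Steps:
$C = -16$ ($C = 4 \left(-4\right) = -16$)
$450 + \left(3 - 6\right) \left(14 - 47 C\right) = 450 + \left(3 - 6\right) \left(14 - -752\right) = 450 + \left(3 - 6\right) \left(14 + 752\right) = 450 - 2298 = -1848$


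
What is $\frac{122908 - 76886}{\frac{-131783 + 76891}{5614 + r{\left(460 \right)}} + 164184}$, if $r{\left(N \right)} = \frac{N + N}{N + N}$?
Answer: $\frac{129206765}{460919134} \approx 0.28032$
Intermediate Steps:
$r{\left(N \right)} = 1$ ($r{\left(N \right)} = \frac{2 N}{2 N} = 2 N \frac{1}{2 N} = 1$)
$\frac{122908 - 76886}{\frac{-131783 + 76891}{5614 + r{\left(460 \right)}} + 164184} = \frac{122908 - 76886}{\frac{-131783 + 76891}{5614 + 1} + 164184} = \frac{46022}{- \frac{54892}{5615} + 164184} = \frac{46022}{\frac{921838268}{5615}} = 46022 \cdot \frac{5615}{921838268} = \frac{129206765}{460919134}$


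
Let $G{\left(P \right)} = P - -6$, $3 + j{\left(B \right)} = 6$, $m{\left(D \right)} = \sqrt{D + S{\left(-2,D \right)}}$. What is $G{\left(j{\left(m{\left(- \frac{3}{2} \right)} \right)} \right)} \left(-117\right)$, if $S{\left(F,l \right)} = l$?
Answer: $-1053$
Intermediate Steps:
$m{\left(D \right)} = \sqrt{2} \sqrt{D}$ ($m{\left(D \right)} = \sqrt{D + D} = \sqrt{2 D} = \sqrt{2} \sqrt{D}$)
$j{\left(B \right)} = 3$ ($j{\left(B \right)} = -3 + 6 = 3$)
$G{\left(P \right)} = 6 + P$ ($G{\left(P \right)} = P + 6 = 6 + P$)
$G{\left(j{\left(m{\left(- \frac{3}{2} \right)} \right)} \right)} \left(-117\right) = \left(6 + 3\right) \left(-117\right) = 9 \left(-117\right) = -1053$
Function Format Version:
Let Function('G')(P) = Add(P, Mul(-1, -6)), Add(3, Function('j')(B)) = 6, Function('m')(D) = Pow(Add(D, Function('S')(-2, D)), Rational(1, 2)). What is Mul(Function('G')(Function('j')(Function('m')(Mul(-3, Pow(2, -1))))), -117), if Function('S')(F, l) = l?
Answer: -1053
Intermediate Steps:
Function('m')(D) = Mul(Pow(2, Rational(1, 2)), Pow(D, Rational(1, 2))) (Function('m')(D) = Pow(Add(D, D), Rational(1, 2)) = Pow(Mul(2, D), Rational(1, 2)) = Mul(Pow(2, Rational(1, 2)), Pow(D, Rational(1, 2))))
Function('j')(B) = 3 (Function('j')(B) = Add(-3, 6) = 3)
Function('G')(P) = Add(6, P) (Function('G')(P) = Add(P, 6) = Add(6, P))
Mul(Function('G')(Function('j')(Function('m')(Mul(-3, Pow(2, -1))))), -117) = Mul(Add(6, 3), -117) = Mul(9, -117) = -1053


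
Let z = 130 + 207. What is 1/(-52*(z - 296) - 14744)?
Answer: -1/16876 ≈ -5.9256e-5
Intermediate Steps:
z = 337
1/(-52*(z - 296) - 14744) = 1/(-52*(337 - 296) - 14744) = 1/(-52*41 - 14744) = 1/(-2132 - 14744) = 1/(-16876) = -1/16876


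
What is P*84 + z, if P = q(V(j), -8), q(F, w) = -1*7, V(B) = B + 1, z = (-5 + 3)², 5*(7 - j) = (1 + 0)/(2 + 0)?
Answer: -584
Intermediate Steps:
j = 69/10 (j = 7 - (1 + 0)/(5*(2 + 0)) = 7 - 1/(5*2) = 7 - ⅕*½ = 7 - ⅒ = 69/10 ≈ 6.9000)
z = 4 (z = (-2)² = 4)
V(B) = 1 + B
q(F, w) = -7
P = -7
P*84 + z = -7*84 + 4 = -588 + 4 = -584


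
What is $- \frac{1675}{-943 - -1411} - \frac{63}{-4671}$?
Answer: $- \frac{288683}{80964} \approx -3.5656$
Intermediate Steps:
$- \frac{1675}{-943 - -1411} - \frac{63}{-4671} = - \frac{1675}{-943 + 1411} - - \frac{7}{519} = - \frac{1675}{468} + \frac{7}{519} = - \frac{288683}{80964}$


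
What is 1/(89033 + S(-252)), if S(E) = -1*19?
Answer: 1/89014 ≈ 1.1234e-5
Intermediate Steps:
S(E) = -19
1/(89033 + S(-252)) = 1/(89033 - 19) = 1/89014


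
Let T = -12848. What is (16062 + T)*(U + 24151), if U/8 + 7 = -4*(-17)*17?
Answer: 107164402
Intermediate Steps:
U = 9192 (U = -56 + 8*(-4*(-17)*17) = -56 + 8*(68*17) = -56 + 8*1156 = -56 + 9248 = 9192)
(16062 + T)*(U + 24151) = (16062 - 12848)*(9192 + 24151) = 3214*33343 = 107164402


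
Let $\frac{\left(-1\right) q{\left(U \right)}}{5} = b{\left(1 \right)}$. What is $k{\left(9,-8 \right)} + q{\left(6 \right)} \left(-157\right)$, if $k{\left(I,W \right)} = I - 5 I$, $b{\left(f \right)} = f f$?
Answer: $749$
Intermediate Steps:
$b{\left(f \right)} = f^{2}$
$k{\left(I,W \right)} = - 4 I$
$q{\left(U \right)} = -5$ ($q{\left(U \right)} = - 5 \cdot 1^{2} = \left(-5\right) 1 = -5$)
$k{\left(9,-8 \right)} + q{\left(6 \right)} \left(-157\right) = \left(-4\right) 9 - -785 = -36 + 785 = 749$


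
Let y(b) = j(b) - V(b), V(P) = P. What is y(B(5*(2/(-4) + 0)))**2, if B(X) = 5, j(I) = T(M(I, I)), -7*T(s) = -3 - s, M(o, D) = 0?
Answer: 1024/49 ≈ 20.898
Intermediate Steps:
T(s) = 3/7 + s/7 (T(s) = -(-3 - s)/7 = 3/7 + s/7)
j(I) = 3/7 (j(I) = 3/7 + (1/7)*0 = 3/7 + 0 = 3/7)
y(b) = 3/7 - b
y(B(5*(2/(-4) + 0)))**2 = (3/7 - 1*5)**2 = (3/7 - 5)**2 = (-32/7)**2 = 1024/49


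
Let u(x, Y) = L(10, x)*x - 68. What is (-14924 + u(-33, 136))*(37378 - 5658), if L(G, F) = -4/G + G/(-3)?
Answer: -471638336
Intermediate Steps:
L(G, F) = -4/G - G/3 (L(G, F) = -4/G + G*(-1/3) = -4/G - G/3)
u(x, Y) = -68 - 56*x/15 (u(x, Y) = (-4/10 - 1/3*10)*x - 68 = (-4*1/10 - 10/3)*x - 68 = (-2/5 - 10/3)*x - 68 = -56*x/15 - 68 = -68 - 56*x/15)
(-14924 + u(-33, 136))*(37378 - 5658) = (-14924 + (-68 - 56/15*(-33)))*(37378 - 5658) = (-14924 + (-68 + 616/5))*31720 = (-14924 + 276/5)*31720 = -74344/5*31720 = -471638336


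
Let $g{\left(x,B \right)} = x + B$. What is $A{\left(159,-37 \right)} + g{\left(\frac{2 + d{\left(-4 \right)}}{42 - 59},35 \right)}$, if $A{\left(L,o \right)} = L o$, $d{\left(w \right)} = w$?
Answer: $- \frac{99414}{17} \approx -5847.9$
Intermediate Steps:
$g{\left(x,B \right)} = B + x$
$A{\left(159,-37 \right)} + g{\left(\frac{2 + d{\left(-4 \right)}}{42 - 59},35 \right)} = 159 \left(-37\right) + \left(35 + \frac{2 - 4}{42 - 59}\right) = -5883 + \left(35 - \frac{2}{-17}\right) = -5883 + \left(35 - - \frac{2}{17}\right) = -5883 + \left(35 + \frac{2}{17}\right) = -5883 + \frac{597}{17} = - \frac{99414}{17}$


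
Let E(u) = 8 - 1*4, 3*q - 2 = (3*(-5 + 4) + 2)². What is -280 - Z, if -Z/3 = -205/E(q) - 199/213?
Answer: -123981/284 ≈ -436.55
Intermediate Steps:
q = 1 (q = ⅔ + (3*(-5 + 4) + 2)²/3 = ⅔ + (3*(-1) + 2)²/3 = ⅔ + (-3 + 2)²/3 = ⅔ + (⅓)*(-1)² = ⅔ + (⅓)*1 = ⅔ + ⅓ = 1)
E(u) = 4 (E(u) = 8 - 4 = 4)
Z = 44461/284 (Z = -3*(-205/4 - 199/213) = -3*(-44461/852) = 44461/284 ≈ 156.55)
-280 - Z = -280 - 1*44461/284 = -280 - 44461/284 = -123981/284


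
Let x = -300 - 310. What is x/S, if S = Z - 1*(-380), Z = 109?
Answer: -610/489 ≈ -1.2474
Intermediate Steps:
S = 489 (S = 109 - 1*(-380) = 109 + 380 = 489)
x = -610
x/S = -610/489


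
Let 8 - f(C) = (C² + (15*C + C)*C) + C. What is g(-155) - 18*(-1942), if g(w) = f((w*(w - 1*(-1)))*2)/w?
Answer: 38750295112/155 ≈ 2.5000e+8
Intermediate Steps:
f(C) = 8 - C - 17*C² (f(C) = 8 - ((C² + (15*C + C)*C) + C) = 8 - ((C² + (16*C)*C) + C) = 8 - ((C² + 16*C²) + C) = 8 - (17*C² + C) = 8 - (C + 17*C²) = 8 + (-C - 17*C²) = 8 - C - 17*C²)
g(w) = (8 - 68*w²*(1 + w)² - 2*w*(1 + w))/w (g(w) = (8 - w*(w - 1*(-1))*2 - 17*4*w²*(w - 1*(-1))²)/w = (8 - w*(w + 1)*2 - 17*4*w²*(w + 1)²)/w = (8 - w*(1 + w)*2 - 17*4*w²*(1 + w)²)/w = (8 - 2*w*(1 + w) - 17*4*w²*(1 + w)²)/w = (8 - 2*w*(1 + w) - 68*w²*(1 + w)²)/w = (8 - 68*w²*(1 + w)² - 2*w*(1 + w))/w)
g(-155) - 18*(-1942) = (-2 - 2*(-155) + 8/(-155) - 68*(-155)*(1 - 155)²) - 18*(-1942) = (-2 + 310 + 8*(-1/155) - 68*(-155)*(-154)²) - 1*(-34956) = (-2 + 310 - 8/155 - 68*(-155)*23716) + 34956 = (-2 + 310 - 8/155 + 249966640) + 34956 = 38744876932/155 + 34956 = 38750295112/155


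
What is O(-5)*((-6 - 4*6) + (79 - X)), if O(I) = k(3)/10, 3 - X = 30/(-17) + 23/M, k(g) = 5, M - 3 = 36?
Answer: 29719/1326 ≈ 22.413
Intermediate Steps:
M = 39 (M = 3 + 36 = 39)
X = 2768/663 (X = 3 - (30/(-17) + 23/39) = 3 - (30*(-1/17) + 23*(1/39)) = 3 - (-30/17 + 23/39) = 3 - 1*(-779/663) = 3 + 779/663 = 2768/663 ≈ 4.1750)
O(I) = ½ (O(I) = 5/10 = 5*(⅒) = ½)
O(-5)*((-6 - 4*6) + (79 - X)) = ((-6 - 4*6) + (79 - 1*2768/663))/2 = ((-6 - 24) + (79 - 2768/663))/2 = (-30 + 49609/663)/2 = (½)*(29719/663) = 29719/1326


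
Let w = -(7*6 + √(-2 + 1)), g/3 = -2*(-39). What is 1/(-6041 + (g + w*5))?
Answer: -6017/36204314 + 5*I/36204314 ≈ -0.0001662 + 1.3811e-7*I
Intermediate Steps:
g = 234 (g = 3*(-2*(-39)) = 3*78 = 234)
w = -42 - I (w = -(42 + √(-1)) = -(42 + I) = -42 - I ≈ -42.0 - 1.0*I)
1/(-6041 + (g + w*5)) = 1/(-6041 + (234 + (-42 - I)*5)) = 1/(-6041 + (234 + (-210 - 5*I))) = 1/(-6041 + (24 - 5*I)) = 1/(-6017 - 5*I) = (-6017 + 5*I)/36204314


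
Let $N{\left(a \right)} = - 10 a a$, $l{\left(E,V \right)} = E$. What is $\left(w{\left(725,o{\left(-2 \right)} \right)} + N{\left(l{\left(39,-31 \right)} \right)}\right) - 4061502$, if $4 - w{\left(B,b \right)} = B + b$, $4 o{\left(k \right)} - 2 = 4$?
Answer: $- \frac{8154869}{2} \approx -4.0774 \cdot 10^{6}$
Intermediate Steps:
$o{\left(k \right)} = \frac{3}{2}$ ($o{\left(k \right)} = \frac{1}{2} + \frac{1}{4} \cdot 4 = \frac{1}{2} + 1 = \frac{3}{2}$)
$N{\left(a \right)} = - 10 a^{2}$
$w{\left(B,b \right)} = 4 - B - b$ ($w{\left(B,b \right)} = 4 - \left(B + b\right) = 4 - B - b$)
$\left(w{\left(725,o{\left(-2 \right)} \right)} + N{\left(l{\left(39,-31 \right)} \right)}\right) - 4061502 = \left(\left(4 - 725 - \frac{3}{2}\right) - 10 \cdot 39^{2}\right) - 4061502 = \left(\left(4 - 725 - \frac{3}{2}\right) - 15210\right) - 4061502 = \left(- \frac{1445}{2} - 15210\right) - 4061502 = - \frac{31865}{2} - 4061502 = - \frac{8154869}{2}$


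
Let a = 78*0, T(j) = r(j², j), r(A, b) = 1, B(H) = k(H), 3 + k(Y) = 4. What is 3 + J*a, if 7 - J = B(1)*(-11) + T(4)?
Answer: 3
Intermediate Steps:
k(Y) = 1 (k(Y) = -3 + 4 = 1)
B(H) = 1
T(j) = 1
J = 17 (J = 7 - (1*(-11) + 1) = 7 - (-11 + 1) = 7 - 1*(-10) = 7 + 10 = 17)
a = 0
3 + J*a = 3 + 17*0 = 3 + 0 = 3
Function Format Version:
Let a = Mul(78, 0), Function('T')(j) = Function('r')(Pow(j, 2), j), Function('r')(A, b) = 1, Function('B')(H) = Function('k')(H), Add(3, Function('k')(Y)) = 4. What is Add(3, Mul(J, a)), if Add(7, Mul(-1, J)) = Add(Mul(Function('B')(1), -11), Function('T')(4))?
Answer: 3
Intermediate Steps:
Function('k')(Y) = 1 (Function('k')(Y) = Add(-3, 4) = 1)
Function('B')(H) = 1
Function('T')(j) = 1
J = 17 (J = Add(7, Mul(-1, Add(Mul(1, -11), 1))) = Add(7, Mul(-1, Add(-11, 1))) = Add(7, Mul(-1, -10)) = Add(7, 10) = 17)
a = 0
Add(3, Mul(J, a)) = Add(3, Mul(17, 0)) = Add(3, 0) = 3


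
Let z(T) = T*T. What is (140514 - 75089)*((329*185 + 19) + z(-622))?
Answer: 29295221400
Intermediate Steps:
z(T) = T²
(140514 - 75089)*((329*185 + 19) + z(-622)) = (140514 - 75089)*((329*185 + 19) + (-622)²) = 65425*((60865 + 19) + 386884) = 65425*(60884 + 386884) = 65425*447768 = 29295221400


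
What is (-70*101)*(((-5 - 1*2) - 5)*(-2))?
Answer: -169680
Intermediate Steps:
(-70*101)*(((-5 - 1*2) - 5)*(-2)) = -7070*((-5 - 2) - 5)*(-2) = -7070*(-7 - 5)*(-2) = -(-84840)*(-2) = -7070*24 = -169680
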